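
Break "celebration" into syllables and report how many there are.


Word: "celebration"
Syllable breakdown: cel | e | bra | tion
Counting: 4 parts
= 4 syllables


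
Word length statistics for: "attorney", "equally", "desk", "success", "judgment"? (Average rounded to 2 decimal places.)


Lengths: "attorney"=8, "equally"=7, "desk"=4, "success"=7, "judgment"=8
Sum = 34, Count = 5
Average = 34/5 = 6.80
= avg=6.80, min=4, max=8


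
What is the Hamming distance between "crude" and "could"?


Comparing character by character (same length = 5):
  Pos 0: 'c' vs 'c' =
  Pos 1: 'r' vs 'o' !=
  Pos 2: 'u' vs 'u' =
  Pos 3: 'd' vs 'l' !=
  Pos 4: 'e' vs 'd' !=
Hamming distance = 3


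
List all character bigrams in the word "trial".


Word: "trial" (length 5)
Number of bigrams = 5 - 2 + 1 = 4
  Position 0: "tr"
  Position 1: "ri"
  Position 2: "ia"
  Position 3: "al"
Bigrams = "tr", "ri", "ia", "al"


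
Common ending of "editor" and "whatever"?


Word 1: "editor"
Word 2: "whatever"
Comparing from end:
  Pos -1: 'r' == 'r'
  Pos -2: 'o' != 'e' (stop)
LCS = "r" (length 1)


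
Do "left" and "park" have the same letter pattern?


Pattern of "left": [0, 1, 2, 3]
Pattern of "park": [0, 1, 2, 3]
Patterns match
Same pattern = Yes


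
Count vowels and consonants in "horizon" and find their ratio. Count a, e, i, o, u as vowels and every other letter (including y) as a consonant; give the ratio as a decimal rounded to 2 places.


Word: "horizon"
Vowels (a,e,i,o,u): 3
Consonants: 4
Ratio = 3/4
= 0.75


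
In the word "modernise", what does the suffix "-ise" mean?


Suffix: -ise
As in: modernise -> modern + -ise
Meaning = to make


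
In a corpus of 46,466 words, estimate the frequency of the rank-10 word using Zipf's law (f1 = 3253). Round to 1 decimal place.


Zipf's law: f(r) = f(1) / r
f(1) = 3253
f(10) = 3253 / 10
= 325.3 occurrences


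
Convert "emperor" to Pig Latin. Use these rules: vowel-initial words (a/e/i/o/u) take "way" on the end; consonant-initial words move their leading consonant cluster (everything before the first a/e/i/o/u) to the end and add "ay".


Word: "emperor"
Starts with vowel → add 'way'
Pig Latin = "emperorway"


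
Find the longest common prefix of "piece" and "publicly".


Word 1: "piece"
Word 2: "publicly"
Comparing from start:
  Pos 0: 'p' == 'p'
  Pos 1: 'i' != 'u' (stop)
LCP = "p" (length 1)


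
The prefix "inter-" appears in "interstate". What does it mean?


Prefix: inter-
Example: interstate (inter- + state)
Meaning = between


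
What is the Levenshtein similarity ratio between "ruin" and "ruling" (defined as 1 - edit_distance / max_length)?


Word 1: "ruin" (length 4)
Word 2: "ruling" (length 6)
One optimal edit sequence:
  1. keep 'r'
  2. keep 'u'
  3. insert 'l'  (+1)
  4. keep 'i'
  5. keep 'n'
  6. insert 'g'  (+1)
Edit distance = 2
Max length = max(4, 6) = 6
Similarity = 1 - 2/6
= 0.6667


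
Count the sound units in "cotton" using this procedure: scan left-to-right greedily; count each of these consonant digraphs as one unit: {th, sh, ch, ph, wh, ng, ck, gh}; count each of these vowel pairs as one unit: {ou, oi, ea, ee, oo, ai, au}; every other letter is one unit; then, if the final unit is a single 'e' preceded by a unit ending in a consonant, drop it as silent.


Word: "cotton" (6 letters)
Left-to-right scan:
  1. 'c' (letter)
  2. 'o' (letter)
  3. 't' (letter)
  4. 't' (letter)
  5. 'o' (letter)
  6. 'n' (letter)
Units from scan: 6
Sound units = 6 units


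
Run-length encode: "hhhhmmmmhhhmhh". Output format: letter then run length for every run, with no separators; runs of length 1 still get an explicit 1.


String: "hhhhmmmmhhhmhh"
Scanning for consecutive runs:
  'h' x 4
  'm' x 4
  'h' x 3
  'm' x 1
  'h' x 2
RLE = "h4m4h3m1h2"


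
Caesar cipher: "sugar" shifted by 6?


Word: "sugar"
Shift: 6
Each letter → (letter + shift) mod 26:
  's' (18) + 6 = 24 → 'y'
  'u' (20) + 6 = 0 → 'a'
  'g' (6) + 6 = 12 → 'm'
  'a' (0) + 6 = 6 → 'g'
  'r' (17) + 6 = 23 → 'x'
Result = "yamgx"


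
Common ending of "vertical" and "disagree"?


Word 1: "vertical"
Word 2: "disagree"
Comparing from end:
  Pos -1: 'l' != 'e' (stop)
LCS = "" (length 0)


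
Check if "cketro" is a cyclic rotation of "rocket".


Word: "rocket", Candidate: "cketro"
Method: check if candidate is substring of word+word
"rocketrocket" contains "cketro"? Yes
Is rotation = Yes


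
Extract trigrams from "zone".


Word: "zone" (length 4)
Number of trigrams = 4 - 3 + 1 = 2
  Position 0: "zon"
  Position 1: "one"
Trigrams = "zon", "one"


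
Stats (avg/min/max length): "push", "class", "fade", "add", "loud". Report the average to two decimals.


Lengths: "push"=4, "class"=5, "fade"=4, "add"=3, "loud"=4
Sum = 20, Count = 5
Average = 20/5 = 4.00
= avg=4.00, min=3, max=5


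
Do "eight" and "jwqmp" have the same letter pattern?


Pattern of "eight": [0, 1, 2, 3, 4]
Pattern of "jwqmp": [0, 1, 2, 3, 4]
Patterns match
Same pattern = Yes


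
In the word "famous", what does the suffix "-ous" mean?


Suffix: -ous
As in: famous -> fame + -ous, with a spelling change
Meaning = having quality of


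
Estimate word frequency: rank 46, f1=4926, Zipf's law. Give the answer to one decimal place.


Zipf's law: f(r) = f(1) / r
f(1) = 4926
f(46) = 4926 / 46
= 107.1 occurrences


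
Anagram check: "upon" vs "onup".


Word 1: "upon" → sorted: nopu
Word 2: "onup" → sorted: nopu
Same letters? nopu == nopu
Anagram = Yes


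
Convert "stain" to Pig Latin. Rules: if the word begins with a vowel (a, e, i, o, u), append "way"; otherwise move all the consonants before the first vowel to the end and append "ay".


Word: "stain"
Starts with consonant(s) → move to end, add 'ay'
Consonant cluster: "st"
Pig Latin = "ainstay"


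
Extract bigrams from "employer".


Word: "employer" (length 8)
Number of bigrams = 8 - 2 + 1 = 7
  Position 0: "em"
  Position 1: "mp"
  Position 2: "pl"
  Position 3: "lo"
  Position 4: "oy"
  Position 5: "ye"
  Position 6: "er"
Bigrams = "em", "mp", "pl", "lo", "oy", "ye", "er"


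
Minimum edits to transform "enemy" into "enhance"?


Word 1: "enemy" (length 5)
Word 2: "enhance" (length 7)
One optimal edit sequence (insert/delete/substitute each cost 1):
  1. keep 'e'
  2. keep 'n'
  3. insert 'h'  (+1)
  4. insert 'a'  (+1)
  5. substitute 'e' -> 'n'  (+1)
  6. substitute 'm' -> 'c'  (+1)
  7. substitute 'y' -> 'e'  (+1)
Total edit operations: 5
Edit distance = 5


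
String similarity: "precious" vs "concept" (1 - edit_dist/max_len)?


Word 1: "precious" (length 8)
Word 2: "concept" (length 7)
One optimal edit sequence:
  1. substitute 'p' -> 'c'  (+1)
  2. substitute 'r' -> 'o'  (+1)
  3. substitute 'e' -> 'n'  (+1)
  4. keep 'c'
  5. delete 'i'  (+1)
  6. substitute 'o' -> 'e'  (+1)
  7. substitute 'u' -> 'p'  (+1)
  8. substitute 's' -> 't'  (+1)
Edit distance = 7
Max length = max(8, 7) = 8
Similarity = 1 - 7/8
= 0.1250


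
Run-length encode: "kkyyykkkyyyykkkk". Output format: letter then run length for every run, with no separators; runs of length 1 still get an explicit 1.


String: "kkyyykkkyyyykkkk"
Scanning for consecutive runs:
  'k' x 2
  'y' x 3
  'k' x 3
  'y' x 4
  'k' x 4
RLE = "k2y3k3y4k4"


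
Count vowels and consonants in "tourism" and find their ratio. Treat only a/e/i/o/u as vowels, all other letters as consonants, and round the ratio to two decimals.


Word: "tourism"
Vowels (a,e,i,o,u): 3
Consonants: 4
Ratio = 3/4
= 0.75


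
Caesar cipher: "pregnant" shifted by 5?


Word: "pregnant"
Shift: 5
Each letter → (letter + shift) mod 26:
  'p' (15) + 5 = 20 → 'u'
  'r' (17) + 5 = 22 → 'w'
  'e' (4) + 5 = 9 → 'j'
  'g' (6) + 5 = 11 → 'l'
  'n' (13) + 5 = 18 → 's'
  'a' (0) + 5 = 5 → 'f'
  'n' (13) + 5 = 18 → 's'
  't' (19) + 5 = 24 → 'y'
Result = "uwjlsfsy"


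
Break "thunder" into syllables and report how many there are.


Word: "thunder"
Syllable breakdown: thun-der
Counting: 2 parts
= 2 syllables


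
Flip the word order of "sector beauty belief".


Original: "sector beauty belief"
Words (1..n): sector | beauty | belief
Reversed (n..1): belief | beauty | sector
Result = "belief beauty sector"


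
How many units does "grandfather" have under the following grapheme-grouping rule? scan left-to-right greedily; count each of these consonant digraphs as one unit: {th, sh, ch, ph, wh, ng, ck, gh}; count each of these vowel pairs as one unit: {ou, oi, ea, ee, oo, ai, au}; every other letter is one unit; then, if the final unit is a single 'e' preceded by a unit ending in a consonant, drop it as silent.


Word: "grandfather" (11 letters)
Left-to-right scan:
  [1] 'g' (letter)
  [2] 'r' (letter)
  [3] 'a' (letter)
  [4] 'n' (letter)
  [5] 'd' (letter)
  [6] 'f' (letter)
  [7] 'a' (letter)
  [8] 'th' (digraph)
  [9] 'e' (letter)
  [10] 'r' (letter)
Units from scan: 10
Sound units = 10 units


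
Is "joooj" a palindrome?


Word: "joooj"
Reversed: "joooj"
Forward == Backward? joooj == joooj
Palindrome = Yes


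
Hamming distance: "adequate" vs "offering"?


Comparing character by character (same length = 8):
  Pos 0: 'a' vs 'o' !=
  Pos 1: 'd' vs 'f' !=
  Pos 2: 'e' vs 'f' !=
  Pos 3: 'q' vs 'e' !=
  Pos 4: 'u' vs 'r' !=
  Pos 5: 'a' vs 'i' !=
  Pos 6: 't' vs 'n' !=
  Pos 7: 'e' vs 'g' !=
Hamming distance = 8


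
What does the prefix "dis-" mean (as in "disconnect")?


Prefix: dis-
Example: disconnect (dis- + connect)
Meaning = not / opposite


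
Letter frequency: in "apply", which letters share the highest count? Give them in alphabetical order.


Word: "apply"
Letter counts:
  'a': 1
  'l': 1
  'p': 2
  'y': 1
Maximum count = 2
Most frequent = 'p' (2 times each)


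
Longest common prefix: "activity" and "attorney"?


Word 1: "activity"
Word 2: "attorney"
Comparing from start:
  Pos 0: 'a' == 'a'
  Pos 1: 'c' != 't' (stop)
LCP = "a" (length 1)


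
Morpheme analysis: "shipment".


Word: "shipment"
Morphemes: ship | -ment
Each morpheme carries meaning
= 2 morphemes


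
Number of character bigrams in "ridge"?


Word: "ridge" (length 5)
Number of 2-grams = length - 2 + 1 = 5 - 2 + 1
= 4


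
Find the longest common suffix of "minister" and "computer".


Word 1: "minister"
Word 2: "computer"
Comparing from end:
  Pos -1: 'r' == 'r'
  Pos -2: 'e' == 'e'
  Pos -3: 't' == 't'
  Pos -4: 's' != 'u' (stop)
LCS = "ter" (length 3)


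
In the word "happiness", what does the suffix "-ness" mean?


Suffix: -ness
Example: happiness = happy + -ness, with a spelling change
Meaning = state of being


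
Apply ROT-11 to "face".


Word: "face"
Shift: 11
Each letter → (letter + shift) mod 26:
  'f' (5) + 11 = 16 → 'q'
  'a' (0) + 11 = 11 → 'l'
  'c' (2) + 11 = 13 → 'n'
  'e' (4) + 11 = 15 → 'p'
Result = "qlnp"


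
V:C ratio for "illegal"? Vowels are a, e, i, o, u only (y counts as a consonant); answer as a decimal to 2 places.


Word: "illegal"
Vowels (a,e,i,o,u): 3
Consonants: 4
Ratio = 3/4
= 0.75


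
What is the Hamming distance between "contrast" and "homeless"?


Comparing character by character (same length = 8):
  Pos 0: 'c' vs 'h' !=
  Pos 1: 'o' vs 'o' =
  Pos 2: 'n' vs 'm' !=
  Pos 3: 't' vs 'e' !=
  Pos 4: 'r' vs 'l' !=
  Pos 5: 'a' vs 'e' !=
  Pos 6: 's' vs 's' =
  Pos 7: 't' vs 's' !=
Hamming distance = 6


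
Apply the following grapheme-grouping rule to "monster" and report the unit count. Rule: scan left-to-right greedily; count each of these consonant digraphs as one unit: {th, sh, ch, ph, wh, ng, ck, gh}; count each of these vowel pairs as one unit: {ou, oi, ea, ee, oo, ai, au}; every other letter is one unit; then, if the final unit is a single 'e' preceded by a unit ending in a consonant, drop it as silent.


Word: "monster" (7 letters)
Left-to-right scan:
  (1) 'm' (letter)
  (2) 'o' (letter)
  (3) 'n' (letter)
  (4) 's' (letter)
  (5) 't' (letter)
  (6) 'e' (letter)
  (7) 'r' (letter)
Units from scan: 7
Sound units = 7 units


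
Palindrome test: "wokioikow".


Word: "wokioikow"
Reversed: "wokioikow"
Forward == Backward? wokioikow == wokioikow
Palindrome = Yes


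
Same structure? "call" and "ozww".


Pattern of "call": [0, 1, 2, 2]
Pattern of "ozww": [0, 1, 2, 2]
Patterns match
Same pattern = Yes


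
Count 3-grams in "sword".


Word: "sword" (length 5)
Number of 3-grams = length - 3 + 1 = 5 - 3 + 1
= 3


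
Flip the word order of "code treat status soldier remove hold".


Original: "code treat status soldier remove hold"
Words (1..n): code | treat | status | soldier | remove | hold
Reversed (n..1): hold | remove | soldier | status | treat | code
Result = "hold remove soldier status treat code"


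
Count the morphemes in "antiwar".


Word: "antiwar"
Morphemes: anti- | war
Each morpheme carries meaning
= 2 morphemes


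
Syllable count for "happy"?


Word: "happy"
Syllable breakdown: hap | py
Counting: 2 parts
= 2 syllables


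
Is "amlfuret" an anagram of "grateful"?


Word 1: "grateful" → sorted: aefglrtu
Word 2: "amlfuret" → sorted: aeflmrtu
Same letters? aefglrtu != aeflmrtu
Anagram = No


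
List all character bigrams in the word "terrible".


Word: "terrible" (length 8)
Number of bigrams = 8 - 2 + 1 = 7
  Position 0: "te"
  Position 1: "er"
  Position 2: "rr"
  Position 3: "ri"
  Position 4: "ib"
  Position 5: "bl"
  Position 6: "le"
Bigrams = "te", "er", "rr", "ri", "ib", "bl", "le"


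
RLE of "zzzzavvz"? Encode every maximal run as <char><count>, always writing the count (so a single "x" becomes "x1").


String: "zzzzavvz"
Scanning for consecutive runs:
  'z' x 4
  'a' x 1
  'v' x 2
  'z' x 1
RLE = "z4a1v2z1"


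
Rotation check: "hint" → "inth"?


Word: "hint", Candidate: "inth"
Method: check if candidate is substring of word+word
"hinthint" contains "inth"? Yes
Is rotation = Yes


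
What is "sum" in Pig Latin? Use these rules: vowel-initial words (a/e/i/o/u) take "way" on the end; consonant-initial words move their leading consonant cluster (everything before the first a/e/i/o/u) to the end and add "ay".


Word: "sum"
Starts with consonant(s) → move to end, add 'ay'
Consonant cluster: "s"
Pig Latin = "umsay"


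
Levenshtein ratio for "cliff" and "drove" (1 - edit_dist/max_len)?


Word 1: "cliff" (length 5)
Word 2: "drove" (length 5)
One optimal edit sequence:
  1. substitute 'c' -> 'd'  (+1)
  2. substitute 'l' -> 'r'  (+1)
  3. substitute 'i' -> 'o'  (+1)
  4. substitute 'f' -> 'v'  (+1)
  5. substitute 'f' -> 'e'  (+1)
Edit distance = 5
Max length = max(5, 5) = 5
Similarity = 1 - 5/5
= 0.0000


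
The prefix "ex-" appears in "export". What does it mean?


Prefix: ex-
As in: export -> ex- + port
Meaning = out / former


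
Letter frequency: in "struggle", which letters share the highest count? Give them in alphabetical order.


Word: "struggle"
Letter counts:
  'e': 1
  'g': 2
  'l': 1
  'r': 1
  's': 1
  't': 1
  'u': 1
Maximum count = 2
Most frequent = 'g' (2 times each)


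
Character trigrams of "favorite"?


Word: "favorite" (length 8)
Number of trigrams = 8 - 3 + 1 = 6
  Position 0: "fav"
  Position 1: "avo"
  Position 2: "vor"
  Position 3: "ori"
  Position 4: "rit"
  Position 5: "ite"
Trigrams = "fav", "avo", "vor", "ori", "rit", "ite"


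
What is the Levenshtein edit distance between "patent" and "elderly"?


Word 1: "patent" (length 6)
Word 2: "elderly" (length 7)
One optimal edit sequence (insert/delete/substitute each cost 1):
  1. substitute 'p' -> 'e'  (+1)
  2. substitute 'a' -> 'l'  (+1)
  3. substitute 't' -> 'd'  (+1)
  4. keep 'e'
  5. insert 'r'  (+1)
  6. substitute 'n' -> 'l'  (+1)
  7. substitute 't' -> 'y'  (+1)
Total edit operations: 6
Edit distance = 6


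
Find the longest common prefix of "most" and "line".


Word 1: "most"
Word 2: "line"
Comparing from start:
  Pos 0: 'm' != 'l' (stop)
LCP = "" (length 0)


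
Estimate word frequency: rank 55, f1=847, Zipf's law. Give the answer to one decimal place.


Zipf's law: f(r) = f(1) / r
f(1) = 847
f(55) = 847 / 55
= 15.4 occurrences


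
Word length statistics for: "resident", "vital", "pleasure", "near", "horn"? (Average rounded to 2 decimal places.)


Lengths: "resident"=8, "vital"=5, "pleasure"=8, "near"=4, "horn"=4
Sum = 29, Count = 5
Average = 29/5 = 5.80
= avg=5.80, min=4, max=8


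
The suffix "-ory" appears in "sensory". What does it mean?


Suffix: -ory
Example: sensory = sense + -ory, with a spelling change
Meaning = relating to / place for


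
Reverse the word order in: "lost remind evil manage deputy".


Original: "lost remind evil manage deputy"
Words (1..n): lost | remind | evil | manage | deputy
Reversed (n..1): deputy | manage | evil | remind | lost
Result = "deputy manage evil remind lost"


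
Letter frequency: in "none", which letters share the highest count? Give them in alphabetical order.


Word: "none"
Letter counts:
  'e': 1
  'n': 2
  'o': 1
Maximum count = 2
Most frequent = 'n' (2 times each)


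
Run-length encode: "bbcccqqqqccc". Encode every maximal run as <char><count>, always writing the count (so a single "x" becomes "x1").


String: "bbcccqqqqccc"
Scanning for consecutive runs:
  'b' x 2
  'c' x 3
  'q' x 4
  'c' x 3
RLE = "b2c3q4c3"


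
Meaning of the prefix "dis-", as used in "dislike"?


Prefix: dis-
As in: dislike -> dis- + like
Meaning = not / opposite


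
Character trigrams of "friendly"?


Word: "friendly" (length 8)
Number of trigrams = 8 - 3 + 1 = 6
  Position 0: "fri"
  Position 1: "rie"
  Position 2: "ien"
  Position 3: "end"
  Position 4: "ndl"
  Position 5: "dly"
Trigrams = "fri", "rie", "ien", "end", "ndl", "dly"


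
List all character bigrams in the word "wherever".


Word: "wherever" (length 8)
Number of bigrams = 8 - 2 + 1 = 7
  Position 0: "wh"
  Position 1: "he"
  Position 2: "er"
  Position 3: "re"
  Position 4: "ev"
  Position 5: "ve"
  Position 6: "er"
Bigrams = "wh", "he", "er", "re", "ev", "ve", "er"


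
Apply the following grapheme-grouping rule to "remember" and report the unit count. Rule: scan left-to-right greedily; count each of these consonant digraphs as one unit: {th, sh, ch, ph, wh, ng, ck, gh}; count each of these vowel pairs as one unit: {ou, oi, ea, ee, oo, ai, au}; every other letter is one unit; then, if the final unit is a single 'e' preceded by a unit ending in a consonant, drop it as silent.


Word: "remember" (8 letters)
Left-to-right scan:
  [1] 'r' (letter)
  [2] 'e' (letter)
  [3] 'm' (letter)
  [4] 'e' (letter)
  [5] 'm' (letter)
  [6] 'b' (letter)
  [7] 'e' (letter)
  [8] 'r' (letter)
Units from scan: 8
Sound units = 8 units


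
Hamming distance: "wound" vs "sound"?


Comparing character by character (same length = 5):
  Pos 0: 'w' vs 's' !=
  Pos 1: 'o' vs 'o' =
  Pos 2: 'u' vs 'u' =
  Pos 3: 'n' vs 'n' =
  Pos 4: 'd' vs 'd' =
Hamming distance = 1


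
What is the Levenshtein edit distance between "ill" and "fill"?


Word 1: "ill" (length 3)
Word 2: "fill" (length 4)
One optimal edit sequence (insert/delete/substitute each cost 1):
  1. insert 'f'  (+1)
  2. keep 'i'
  3. keep 'l'
  4. keep 'l'
Total edit operations: 1
Edit distance = 1


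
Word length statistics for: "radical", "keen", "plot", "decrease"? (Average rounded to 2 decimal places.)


Lengths: "radical"=7, "keen"=4, "plot"=4, "decrease"=8
Sum = 23, Count = 4
Average = 23/4 = 5.75
= avg=5.75, min=4, max=8


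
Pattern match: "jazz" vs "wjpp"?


Pattern of "jazz": [0, 1, 2, 2]
Pattern of "wjpp": [0, 1, 2, 2]
Patterns match
Same pattern = Yes


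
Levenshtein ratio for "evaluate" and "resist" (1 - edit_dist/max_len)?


Word 1: "evaluate" (length 8)
Word 2: "resist" (length 6)
One optimal edit sequence:
  1. delete 'e'  (+1)
  2. substitute 'v' -> 'r'  (+1)
  3. substitute 'a' -> 'e'  (+1)
  4. substitute 'l' -> 's'  (+1)
  5. substitute 'u' -> 'i'  (+1)
  6. substitute 'a' -> 's'  (+1)
  7. keep 't'
  8. delete 'e'  (+1)
Edit distance = 7
Max length = max(8, 6) = 8
Similarity = 1 - 7/8
= 0.1250


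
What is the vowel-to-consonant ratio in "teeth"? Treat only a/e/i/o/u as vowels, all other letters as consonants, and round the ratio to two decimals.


Word: "teeth"
Vowels (a,e,i,o,u): 2
Consonants: 3
Ratio = 2/3
= 0.67


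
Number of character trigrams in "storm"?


Word: "storm" (length 5)
Number of 3-grams = length - 3 + 1 = 5 - 3 + 1
= 3


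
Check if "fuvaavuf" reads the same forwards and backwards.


Word: "fuvaavuf"
Reversed: "fuvaavuf"
Forward == Backward? fuvaavuf == fuvaavuf
Palindrome = Yes


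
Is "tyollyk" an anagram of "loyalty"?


Word 1: "loyalty" → sorted: allotyy
Word 2: "tyollyk" → sorted: kllotyy
Same letters? allotyy != kllotyy
Anagram = No


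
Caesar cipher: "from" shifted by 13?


Word: "from"
Shift: 13
Each letter → (letter + shift) mod 26:
  'f' (5) + 13 = 18 → 's'
  'r' (17) + 13 = 4 → 'e'
  'o' (14) + 13 = 1 → 'b'
  'm' (12) + 13 = 25 → 'z'
Result = "sebz"


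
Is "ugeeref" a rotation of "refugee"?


Word: "refugee", Candidate: "ugeeref"
Method: check if candidate is substring of word+word
"refugeerefugee" contains "ugeeref"? Yes
Is rotation = Yes


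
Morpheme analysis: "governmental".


Word: "governmental"
Morphemes: govern / -ment / -al
Each morpheme carries meaning
= 3 morphemes


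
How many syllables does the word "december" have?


Word: "december"
Syllable breakdown: de / cem / ber
Counting: 3 parts
= 3 syllables


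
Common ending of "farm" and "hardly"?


Word 1: "farm"
Word 2: "hardly"
Comparing from end:
  Pos -1: 'm' != 'y' (stop)
LCS = "" (length 0)


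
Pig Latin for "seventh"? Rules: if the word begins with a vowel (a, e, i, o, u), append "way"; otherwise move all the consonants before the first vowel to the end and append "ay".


Word: "seventh"
Starts with consonant(s) → move to end, add 'ay'
Consonant cluster: "s"
Pig Latin = "eventhsay"


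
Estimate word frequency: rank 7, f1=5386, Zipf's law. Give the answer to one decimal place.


Zipf's law: f(r) = f(1) / r
f(1) = 5386
f(7) = 5386 / 7
= 769.4 occurrences


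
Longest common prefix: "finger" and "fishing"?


Word 1: "finger"
Word 2: "fishing"
Comparing from start:
  Pos 0: 'f' == 'f'
  Pos 1: 'i' == 'i'
  Pos 2: 'n' != 's' (stop)
LCP = "fi" (length 2)


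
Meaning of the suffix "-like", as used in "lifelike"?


Suffix: -like
Example: lifelike (life + -like)
Meaning = resembling


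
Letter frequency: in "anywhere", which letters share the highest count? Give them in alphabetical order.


Word: "anywhere"
Letter counts:
  'a': 1
  'e': 2
  'h': 1
  'n': 1
  'r': 1
  'w': 1
  'y': 1
Maximum count = 2
Most frequent = 'e' (2 times each)


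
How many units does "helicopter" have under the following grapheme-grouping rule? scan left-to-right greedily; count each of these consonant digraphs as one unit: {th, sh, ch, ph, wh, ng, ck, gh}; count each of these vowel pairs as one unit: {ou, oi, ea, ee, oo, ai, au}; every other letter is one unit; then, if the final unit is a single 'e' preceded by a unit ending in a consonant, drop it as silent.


Word: "helicopter" (10 letters)
Left-to-right scan:
  (1) 'h' (letter)
  (2) 'e' (letter)
  (3) 'l' (letter)
  (4) 'i' (letter)
  (5) 'c' (letter)
  (6) 'o' (letter)
  (7) 'p' (letter)
  (8) 't' (letter)
  (9) 'e' (letter)
  (10) 'r' (letter)
Units from scan: 10
Sound units = 10 units


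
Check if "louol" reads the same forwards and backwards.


Word: "louol"
Reversed: "louol"
Forward == Backward? louol == louol
Palindrome = Yes


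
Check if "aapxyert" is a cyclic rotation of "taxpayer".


Word: "taxpayer", Candidate: "aapxyert"
Method: check if candidate is substring of word+word
"taxpayertaxpayer" contains "aapxyert"? No
Is rotation = No


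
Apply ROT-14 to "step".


Word: "step"
Shift: 14
Each letter → (letter + shift) mod 26:
  's' (18) + 14 = 6 → 'g'
  't' (19) + 14 = 7 → 'h'
  'e' (4) + 14 = 18 → 's'
  'p' (15) + 14 = 3 → 'd'
Result = "ghsd"


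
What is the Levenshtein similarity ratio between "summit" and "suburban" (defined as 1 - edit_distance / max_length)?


Word 1: "summit" (length 6)
Word 2: "suburban" (length 8)
One optimal edit sequence:
  1. keep 's'
  2. insert 'u'  (+1)
  3. insert 'b'  (+1)
  4. keep 'u'
  5. substitute 'm' -> 'r'  (+1)
  6. substitute 'm' -> 'b'  (+1)
  7. substitute 'i' -> 'a'  (+1)
  8. substitute 't' -> 'n'  (+1)
Edit distance = 6
Max length = max(6, 8) = 8
Similarity = 1 - 6/8
= 0.2500


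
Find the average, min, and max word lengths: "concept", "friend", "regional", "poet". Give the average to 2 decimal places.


Lengths: "concept"=7, "friend"=6, "regional"=8, "poet"=4
Sum = 25, Count = 4
Average = 25/4 = 6.25
= avg=6.25, min=4, max=8


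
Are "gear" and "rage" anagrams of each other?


Word 1: "gear" → sorted: aegr
Word 2: "rage" → sorted: aegr
Same letters? aegr == aegr
Anagram = Yes


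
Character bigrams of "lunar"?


Word: "lunar" (length 5)
Number of bigrams = 5 - 2 + 1 = 4
  Position 0: "lu"
  Position 1: "un"
  Position 2: "na"
  Position 3: "ar"
Bigrams = "lu", "un", "na", "ar"


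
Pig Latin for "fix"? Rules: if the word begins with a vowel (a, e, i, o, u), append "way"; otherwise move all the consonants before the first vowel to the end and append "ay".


Word: "fix"
Starts with consonant(s) → move to end, add 'ay'
Consonant cluster: "f"
Pig Latin = "ixfay"


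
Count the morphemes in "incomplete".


Word: "incomplete"
Morphemes: in- | complete
Each morpheme carries meaning
= 2 morphemes


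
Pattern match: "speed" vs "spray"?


Pattern of "speed": [0, 1, 2, 2, 3]
Pattern of "spray": [0, 1, 2, 3, 4]
Patterns do not match
Same pattern = No


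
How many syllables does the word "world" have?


Word: "world"
Syllable breakdown: world
Counting: 1 part
= 1 syllable


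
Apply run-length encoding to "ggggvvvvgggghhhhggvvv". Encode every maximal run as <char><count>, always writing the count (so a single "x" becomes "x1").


String: "ggggvvvvgggghhhhggvvv"
Scanning for consecutive runs:
  'g' x 4
  'v' x 4
  'g' x 4
  'h' x 4
  'g' x 2
  'v' x 3
RLE = "g4v4g4h4g2v3"


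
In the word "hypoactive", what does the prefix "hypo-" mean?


Prefix: hypo-
As in: hypoactive -> hypo- + active
Meaning = under / below normal


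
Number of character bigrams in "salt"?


Word: "salt" (length 4)
Number of 2-grams = length - 2 + 1 = 4 - 2 + 1
= 3


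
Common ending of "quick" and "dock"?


Word 1: "quick"
Word 2: "dock"
Comparing from end:
  Pos -1: 'k' == 'k'
  Pos -2: 'c' == 'c'
  Pos -3: 'i' != 'o' (stop)
LCS = "ck" (length 2)


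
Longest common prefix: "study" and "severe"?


Word 1: "study"
Word 2: "severe"
Comparing from start:
  Pos 0: 's' == 's'
  Pos 1: 't' != 'e' (stop)
LCP = "s" (length 1)


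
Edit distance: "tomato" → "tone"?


Word 1: "tomato" (length 6)
Word 2: "tone" (length 4)
One optimal edit sequence (insert/delete/substitute each cost 1):
  1. keep 't'
  2. keep 'o'
  3. delete 'm'  (+1)
  4. delete 'a'  (+1)
  5. substitute 't' -> 'n'  (+1)
  6. substitute 'o' -> 'e'  (+1)
Total edit operations: 4
Edit distance = 4


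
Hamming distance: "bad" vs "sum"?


Comparing character by character (same length = 3):
  Pos 0: 'b' vs 's' !=
  Pos 1: 'a' vs 'u' !=
  Pos 2: 'd' vs 'm' !=
Hamming distance = 3


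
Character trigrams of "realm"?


Word: "realm" (length 5)
Number of trigrams = 5 - 3 + 1 = 3
  Position 0: "rea"
  Position 1: "eal"
  Position 2: "alm"
Trigrams = "rea", "eal", "alm"


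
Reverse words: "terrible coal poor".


Original: "terrible coal poor"
Words (1..n): terrible | coal | poor
Reversed (n..1): poor | coal | terrible
Result = "poor coal terrible"


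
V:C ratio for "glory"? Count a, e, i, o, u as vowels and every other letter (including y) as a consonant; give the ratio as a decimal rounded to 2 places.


Word: "glory"
Vowels (a,e,i,o,u): 1
Consonants: 4
Ratio = 1/4
= 0.25


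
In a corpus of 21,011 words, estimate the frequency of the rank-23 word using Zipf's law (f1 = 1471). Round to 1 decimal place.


Zipf's law: f(r) = f(1) / r
f(1) = 1471
f(23) = 1471 / 23
= 64.0 occurrences


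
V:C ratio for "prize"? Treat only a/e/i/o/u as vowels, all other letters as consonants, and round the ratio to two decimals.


Word: "prize"
Vowels (a,e,i,o,u): 2
Consonants: 3
Ratio = 2/3
= 0.67


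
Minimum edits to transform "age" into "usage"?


Word 1: "age" (length 3)
Word 2: "usage" (length 5)
One optimal edit sequence (insert/delete/substitute each cost 1):
  1. insert 'u'  (+1)
  2. insert 's'  (+1)
  3. keep 'a'
  4. keep 'g'
  5. keep 'e'
Total edit operations: 2
Edit distance = 2


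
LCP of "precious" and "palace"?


Word 1: "precious"
Word 2: "palace"
Comparing from start:
  Pos 0: 'p' == 'p'
  Pos 1: 'r' != 'a' (stop)
LCP = "p" (length 1)


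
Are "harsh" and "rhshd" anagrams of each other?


Word 1: "harsh" → sorted: ahhrs
Word 2: "rhshd" → sorted: dhhrs
Same letters? ahhrs != dhhrs
Anagram = No


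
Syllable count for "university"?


Word: "university"
Syllable breakdown: u | ni | ver | si | ty
Counting: 5 parts
= 5 syllables


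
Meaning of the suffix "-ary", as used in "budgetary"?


Suffix: -ary
As in: budgetary -> budget + -ary
Meaning = relating to


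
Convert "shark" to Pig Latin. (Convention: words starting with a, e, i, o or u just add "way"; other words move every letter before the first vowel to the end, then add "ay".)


Word: "shark"
Starts with consonant(s) → move to end, add 'ay'
Consonant cluster: "sh"
Pig Latin = "arkshay"


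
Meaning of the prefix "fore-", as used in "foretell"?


Prefix: fore-
As in: foretell -> fore- + tell
Meaning = before


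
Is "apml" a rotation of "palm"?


Word: "palm", Candidate: "apml"
Method: check if candidate is substring of word+word
"palmpalm" contains "apml"? No
Is rotation = No


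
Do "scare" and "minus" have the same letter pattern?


Pattern of "scare": [0, 1, 2, 3, 4]
Pattern of "minus": [0, 1, 2, 3, 4]
Patterns match
Same pattern = Yes


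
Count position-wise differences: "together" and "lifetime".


Comparing character by character (same length = 8):
  Pos 0: 't' vs 'l' !=
  Pos 1: 'o' vs 'i' !=
  Pos 2: 'g' vs 'f' !=
  Pos 3: 'e' vs 'e' =
  Pos 4: 't' vs 't' =
  Pos 5: 'h' vs 'i' !=
  Pos 6: 'e' vs 'm' !=
  Pos 7: 'r' vs 'e' !=
Hamming distance = 6


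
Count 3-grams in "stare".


Word: "stare" (length 5)
Number of 3-grams = length - 3 + 1 = 5 - 3 + 1
= 3


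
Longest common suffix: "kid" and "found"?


Word 1: "kid"
Word 2: "found"
Comparing from end:
  Pos -1: 'd' == 'd'
  Pos -2: 'i' != 'n' (stop)
LCS = "d" (length 1)


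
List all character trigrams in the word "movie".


Word: "movie" (length 5)
Number of trigrams = 5 - 3 + 1 = 3
  Position 0: "mov"
  Position 1: "ovi"
  Position 2: "vie"
Trigrams = "mov", "ovi", "vie"


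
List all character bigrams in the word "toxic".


Word: "toxic" (length 5)
Number of bigrams = 5 - 2 + 1 = 4
  Position 0: "to"
  Position 1: "ox"
  Position 2: "xi"
  Position 3: "ic"
Bigrams = "to", "ox", "xi", "ic"


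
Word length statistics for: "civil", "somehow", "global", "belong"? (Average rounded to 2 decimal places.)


Lengths: "civil"=5, "somehow"=7, "global"=6, "belong"=6
Sum = 24, Count = 4
Average = 24/4 = 6.00
= avg=6.00, min=5, max=7


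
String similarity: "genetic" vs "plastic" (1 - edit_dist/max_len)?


Word 1: "genetic" (length 7)
Word 2: "plastic" (length 7)
One optimal edit sequence:
  1. substitute 'g' -> 'p'  (+1)
  2. substitute 'e' -> 'l'  (+1)
  3. substitute 'n' -> 'a'  (+1)
  4. substitute 'e' -> 's'  (+1)
  5. keep 't'
  6. keep 'i'
  7. keep 'c'
Edit distance = 4
Max length = max(7, 7) = 7
Similarity = 1 - 4/7
= 0.4286


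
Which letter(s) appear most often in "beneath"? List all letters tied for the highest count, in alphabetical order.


Word: "beneath"
Letter counts:
  'a': 1
  'b': 1
  'e': 2
  'h': 1
  'n': 1
  't': 1
Maximum count = 2
Most frequent = 'e' (2 times each)


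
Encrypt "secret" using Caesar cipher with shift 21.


Word: "secret"
Shift: 21
Each letter → (letter + shift) mod 26:
  's' (18) + 21 = 13 → 'n'
  'e' (4) + 21 = 25 → 'z'
  'c' (2) + 21 = 23 → 'x'
  'r' (17) + 21 = 12 → 'm'
  'e' (4) + 21 = 25 → 'z'
  't' (19) + 21 = 14 → 'o'
Result = "nzxmzo"


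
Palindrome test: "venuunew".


Word: "venuunew"
Reversed: "wenuunev"
Forward == Backward? venuunew != wenuunev
Palindrome = No


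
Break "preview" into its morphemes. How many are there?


Word: "preview"
Morphemes: pre- / view
Each morpheme carries meaning
= 2 morphemes


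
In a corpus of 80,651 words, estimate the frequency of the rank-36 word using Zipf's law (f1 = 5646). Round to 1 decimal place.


Zipf's law: f(r) = f(1) / r
f(1) = 5646
f(36) = 5646 / 36
= 156.8 occurrences


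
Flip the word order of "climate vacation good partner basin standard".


Original: "climate vacation good partner basin standard"
Words (1..n): climate | vacation | good | partner | basin | standard
Reversed (n..1): standard | basin | partner | good | vacation | climate
Result = "standard basin partner good vacation climate"


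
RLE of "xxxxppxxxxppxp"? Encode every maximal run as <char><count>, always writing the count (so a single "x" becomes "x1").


String: "xxxxppxxxxppxp"
Scanning for consecutive runs:
  'x' x 4
  'p' x 2
  'x' x 4
  'p' x 2
  'x' x 1
  'p' x 1
RLE = "x4p2x4p2x1p1"


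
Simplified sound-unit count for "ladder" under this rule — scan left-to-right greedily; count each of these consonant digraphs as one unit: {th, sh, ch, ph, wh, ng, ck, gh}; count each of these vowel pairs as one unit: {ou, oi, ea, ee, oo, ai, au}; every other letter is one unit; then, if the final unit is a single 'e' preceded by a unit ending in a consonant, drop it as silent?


Word: "ladder" (6 letters)
Left-to-right scan:
  (1) 'l' (letter)
  (2) 'a' (letter)
  (3) 'd' (letter)
  (4) 'd' (letter)
  (5) 'e' (letter)
  (6) 'r' (letter)
Units from scan: 6
Sound units = 6 units


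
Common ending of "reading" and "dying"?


Word 1: "reading"
Word 2: "dying"
Comparing from end:
  Pos -1: 'g' == 'g'
  Pos -2: 'n' == 'n'
  Pos -3: 'i' == 'i'
  Pos -4: 'd' != 'y' (stop)
LCS = "ing" (length 3)


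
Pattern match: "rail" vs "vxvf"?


Pattern of "rail": [0, 1, 2, 3]
Pattern of "vxvf": [0, 1, 0, 2]
Patterns do not match
Same pattern = No


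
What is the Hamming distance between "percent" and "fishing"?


Comparing character by character (same length = 7):
  Pos 0: 'p' vs 'f' !=
  Pos 1: 'e' vs 'i' !=
  Pos 2: 'r' vs 's' !=
  Pos 3: 'c' vs 'h' !=
  Pos 4: 'e' vs 'i' !=
  Pos 5: 'n' vs 'n' =
  Pos 6: 't' vs 'g' !=
Hamming distance = 6


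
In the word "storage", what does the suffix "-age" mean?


Suffix: -age
Example: storage (store + -age, with a spelling change)
Meaning = result / collection


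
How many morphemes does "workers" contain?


Word: "workers"
Morphemes: work + -er + -s
Each morpheme carries meaning
= 3 morphemes


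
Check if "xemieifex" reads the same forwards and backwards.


Word: "xemieifex"
Reversed: "xefieimex"
Forward == Backward? xemieifex != xefieimex
Palindrome = No


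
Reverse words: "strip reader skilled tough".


Original: "strip reader skilled tough"
Words (1..n): strip | reader | skilled | tough
Reversed (n..1): tough | skilled | reader | strip
Result = "tough skilled reader strip"


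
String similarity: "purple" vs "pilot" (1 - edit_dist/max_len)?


Word 1: "purple" (length 6)
Word 2: "pilot" (length 5)
One optimal edit sequence:
  1. keep 'p'
  2. delete 'u'  (+1)
  3. substitute 'r' -> 'i'  (+1)
  4. substitute 'p' -> 'l'  (+1)
  5. substitute 'l' -> 'o'  (+1)
  6. substitute 'e' -> 't'  (+1)
Edit distance = 5
Max length = max(6, 5) = 6
Similarity = 1 - 5/6
= 0.1667


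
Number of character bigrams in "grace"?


Word: "grace" (length 5)
Number of 2-grams = length - 2 + 1 = 5 - 2 + 1
= 4


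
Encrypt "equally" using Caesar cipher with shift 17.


Word: "equally"
Shift: 17
Each letter → (letter + shift) mod 26:
  'e' (4) + 17 = 21 → 'v'
  'q' (16) + 17 = 7 → 'h'
  'u' (20) + 17 = 11 → 'l'
  'a' (0) + 17 = 17 → 'r'
  'l' (11) + 17 = 2 → 'c'
  'l' (11) + 17 = 2 → 'c'
  'y' (24) + 17 = 15 → 'p'
Result = "vhlrccp"


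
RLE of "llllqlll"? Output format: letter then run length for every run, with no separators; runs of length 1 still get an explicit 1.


String: "llllqlll"
Scanning for consecutive runs:
  'l' x 4
  'q' x 1
  'l' x 3
RLE = "l4q1l3"


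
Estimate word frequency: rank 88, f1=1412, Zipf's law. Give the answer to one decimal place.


Zipf's law: f(r) = f(1) / r
f(1) = 1412
f(88) = 1412 / 88
= 16.0 occurrences


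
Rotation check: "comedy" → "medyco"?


Word: "comedy", Candidate: "medyco"
Method: check if candidate is substring of word+word
"comedycomedy" contains "medyco"? Yes
Is rotation = Yes


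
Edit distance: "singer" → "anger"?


Word 1: "singer" (length 6)
Word 2: "anger" (length 5)
One optimal edit sequence (insert/delete/substitute each cost 1):
  1. delete 's'  (+1)
  2. substitute 'i' -> 'a'  (+1)
  3. keep 'n'
  4. keep 'g'
  5. keep 'e'
  6. keep 'r'
Total edit operations: 2
Edit distance = 2


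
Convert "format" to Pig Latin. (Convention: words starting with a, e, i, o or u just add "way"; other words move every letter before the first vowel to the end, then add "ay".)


Word: "format"
Starts with consonant(s) → move to end, add 'ay'
Consonant cluster: "f"
Pig Latin = "ormatfay"


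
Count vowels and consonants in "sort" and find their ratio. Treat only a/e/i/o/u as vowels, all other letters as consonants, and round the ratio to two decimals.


Word: "sort"
Vowels (a,e,i,o,u): 1
Consonants: 3
Ratio = 1/3
= 0.33


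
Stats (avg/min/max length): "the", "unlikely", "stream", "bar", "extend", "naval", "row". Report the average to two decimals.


Lengths: "the"=3, "unlikely"=8, "stream"=6, "bar"=3, "extend"=6, "naval"=5, "row"=3
Sum = 34, Count = 7
Average = 34/7 = 4.86
= avg=4.86, min=3, max=8


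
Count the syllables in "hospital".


Word: "hospital"
Syllable breakdown: hos-pi-tal
Counting: 3 parts
= 3 syllables


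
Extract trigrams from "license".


Word: "license" (length 7)
Number of trigrams = 7 - 3 + 1 = 5
  Position 0: "lic"
  Position 1: "ice"
  Position 2: "cen"
  Position 3: "ens"
  Position 4: "nse"
Trigrams = "lic", "ice", "cen", "ens", "nse"


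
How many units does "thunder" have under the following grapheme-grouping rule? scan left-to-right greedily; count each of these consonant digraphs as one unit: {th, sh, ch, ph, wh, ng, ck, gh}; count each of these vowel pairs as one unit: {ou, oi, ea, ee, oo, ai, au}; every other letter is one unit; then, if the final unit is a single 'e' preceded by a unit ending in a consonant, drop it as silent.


Word: "thunder" (7 letters)
Left-to-right scan:
  [1] 'th' (digraph)
  [2] 'u' (letter)
  [3] 'n' (letter)
  [4] 'd' (letter)
  [5] 'e' (letter)
  [6] 'r' (letter)
Units from scan: 6
Sound units = 6 units


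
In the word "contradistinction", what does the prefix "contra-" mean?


Prefix: contra-
Example: contradistinction = contra- + distinction
Meaning = against


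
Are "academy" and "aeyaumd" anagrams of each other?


Word 1: "academy" → sorted: aacdemy
Word 2: "aeyaumd" → sorted: aademuy
Same letters? aacdemy != aademuy
Anagram = No


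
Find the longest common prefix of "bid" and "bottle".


Word 1: "bid"
Word 2: "bottle"
Comparing from start:
  Pos 0: 'b' == 'b'
  Pos 1: 'i' != 'o' (stop)
LCP = "b" (length 1)
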